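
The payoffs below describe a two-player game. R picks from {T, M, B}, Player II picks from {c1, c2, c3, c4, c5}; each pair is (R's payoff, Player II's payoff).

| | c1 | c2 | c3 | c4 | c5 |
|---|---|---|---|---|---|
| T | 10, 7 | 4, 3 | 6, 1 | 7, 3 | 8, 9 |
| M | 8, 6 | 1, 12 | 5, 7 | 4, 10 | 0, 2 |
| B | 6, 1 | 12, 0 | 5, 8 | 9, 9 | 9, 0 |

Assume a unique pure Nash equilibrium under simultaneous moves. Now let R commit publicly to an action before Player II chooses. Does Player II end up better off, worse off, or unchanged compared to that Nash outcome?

unchanged

Player II best-responds to each possible R move:
- T: BR = c5, leader payoff 8.
- M: BR = c2, leader payoff 1.
- B: BR = c4, leader payoff 9.
Maximizing over 8, 1, 9, R chooses B. Subgame-perfect outcome: (B, c4) with payoffs (9, 9).
Now find the simultaneous Nash equilibrium.
R's best replies: c1→T; c2→B; c3→T; c4→B; c5→B.
Player II's best replies: T→c5; M→c2; B→c4.
The unique mutual best reply is (B, c4), giving (9, 9).
Player II earns 9 sequentially versus 9 at the Nash outcome: unchanged.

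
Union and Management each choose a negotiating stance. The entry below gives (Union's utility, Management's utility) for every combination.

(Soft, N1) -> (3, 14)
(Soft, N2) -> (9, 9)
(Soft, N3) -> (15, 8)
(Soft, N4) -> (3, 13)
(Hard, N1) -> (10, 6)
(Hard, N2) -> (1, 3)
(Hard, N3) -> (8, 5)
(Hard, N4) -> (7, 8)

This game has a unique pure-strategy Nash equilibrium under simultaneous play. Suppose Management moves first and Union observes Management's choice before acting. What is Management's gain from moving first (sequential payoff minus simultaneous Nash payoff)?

Solve by backward induction (Management leads).
- N1: BR = Hard, leader payoff 6.
- N2: BR = Soft, leader payoff 9.
- N3: BR = Soft, leader payoff 8.
- N4: BR = Hard, leader payoff 8.
Among 6, 9, 8, 8, the best is 9 at N2. Subgame-perfect outcome: (Soft, N2) with payoffs (9, 9).
Under simultaneous play:
Union's best replies: N1→Hard; N2→Soft; N3→Soft; N4→Hard.
Management's best replies: Soft→N1; Hard→N4.
The unique mutual best reply is (Hard, N4), giving (7, 8).
Management's commitment gain: 9 − 8 = 1.

1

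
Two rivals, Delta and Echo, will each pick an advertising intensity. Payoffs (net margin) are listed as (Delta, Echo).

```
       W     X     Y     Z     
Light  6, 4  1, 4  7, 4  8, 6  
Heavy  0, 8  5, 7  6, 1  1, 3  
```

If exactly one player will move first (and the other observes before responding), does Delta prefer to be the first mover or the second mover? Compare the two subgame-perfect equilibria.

If Delta leads: Echo's best replies are Light→Z, Heavy→W; Delta's induced payoffs 8, 0; outcome (Light, Z), payoffs (8, 6).
If Echo leads: Delta's best replies are W→Light, X→Heavy, Y→Light, Z→Light; Echo's induced payoffs 4, 7, 4, 6; outcome (Heavy, X), payoffs (5, 7).
Delta gets 8 moving first and 5 moving second, so Delta prefers to move first.

first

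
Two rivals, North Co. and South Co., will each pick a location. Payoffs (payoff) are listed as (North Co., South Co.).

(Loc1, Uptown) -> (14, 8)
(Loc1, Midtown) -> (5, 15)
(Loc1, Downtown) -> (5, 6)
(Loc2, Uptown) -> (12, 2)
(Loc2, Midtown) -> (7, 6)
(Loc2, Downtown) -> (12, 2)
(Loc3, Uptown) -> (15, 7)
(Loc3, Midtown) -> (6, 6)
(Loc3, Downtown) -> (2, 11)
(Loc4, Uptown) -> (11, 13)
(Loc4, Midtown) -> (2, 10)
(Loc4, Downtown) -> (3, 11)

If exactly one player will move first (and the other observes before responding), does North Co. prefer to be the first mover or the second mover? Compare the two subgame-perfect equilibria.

second

If North Co. leads: South Co.'s best replies are Loc1→Midtown, Loc2→Midtown, Loc3→Downtown, Loc4→Uptown; North Co.'s induced payoffs 5, 7, 2, 11; outcome (Loc4, Uptown), payoffs (11, 13).
If South Co. leads: North Co.'s best replies are Uptown→Loc3, Midtown→Loc2, Downtown→Loc2; South Co.'s induced payoffs 7, 6, 2; outcome (Loc3, Uptown), payoffs (15, 7).
North Co. gets 11 moving first and 15 moving second, so North Co. prefers to move second.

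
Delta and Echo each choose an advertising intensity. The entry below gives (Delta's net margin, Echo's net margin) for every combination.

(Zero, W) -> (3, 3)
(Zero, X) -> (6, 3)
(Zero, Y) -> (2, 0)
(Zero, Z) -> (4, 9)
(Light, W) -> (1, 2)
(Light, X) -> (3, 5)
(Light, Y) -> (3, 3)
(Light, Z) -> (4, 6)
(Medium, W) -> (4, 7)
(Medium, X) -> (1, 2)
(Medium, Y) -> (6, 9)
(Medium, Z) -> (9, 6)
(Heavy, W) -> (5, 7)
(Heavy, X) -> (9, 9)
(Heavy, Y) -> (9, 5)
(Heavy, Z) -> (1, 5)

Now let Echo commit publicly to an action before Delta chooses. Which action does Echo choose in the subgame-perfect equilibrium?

X

Solve by backward induction (Echo leads).
- W → Delta plays Heavy (best of 3, 1, 4, 5); Echo gets 7.
- X → Delta plays Heavy (best of 6, 3, 1, 9); Echo gets 9.
- Y → Delta plays Heavy (best of 2, 3, 6, 9); Echo gets 5.
- Z → Delta plays Medium (best of 4, 4, 9, 1); Echo gets 6.
Maximizing over 7, 9, 5, 6, Echo chooses X. Subgame-perfect outcome: (Heavy, X) with payoffs (9, 9).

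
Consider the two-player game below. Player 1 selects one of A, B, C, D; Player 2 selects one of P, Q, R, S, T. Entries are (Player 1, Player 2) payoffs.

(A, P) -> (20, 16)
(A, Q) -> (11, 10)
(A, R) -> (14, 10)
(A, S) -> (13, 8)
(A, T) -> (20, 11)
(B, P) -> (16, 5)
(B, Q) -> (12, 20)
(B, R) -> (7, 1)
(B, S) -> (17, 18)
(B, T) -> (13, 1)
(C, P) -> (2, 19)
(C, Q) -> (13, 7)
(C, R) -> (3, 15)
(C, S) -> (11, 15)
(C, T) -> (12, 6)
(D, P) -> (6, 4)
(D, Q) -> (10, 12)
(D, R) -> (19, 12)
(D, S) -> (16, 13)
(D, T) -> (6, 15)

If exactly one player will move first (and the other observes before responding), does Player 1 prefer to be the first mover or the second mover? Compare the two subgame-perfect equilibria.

If Player 1 leads: Player 2's best replies are A→P, B→Q, C→P, D→T; Player 1's induced payoffs 20, 12, 2, 6; outcome (A, P), payoffs (20, 16).
If Player 2 leads: Player 1's best replies are P→A, Q→C, R→D, S→B, T→A; Player 2's induced payoffs 16, 7, 12, 18, 11; outcome (B, S), payoffs (17, 18).
Player 1 gets 20 moving first and 17 moving second, so Player 1 prefers to move first.

first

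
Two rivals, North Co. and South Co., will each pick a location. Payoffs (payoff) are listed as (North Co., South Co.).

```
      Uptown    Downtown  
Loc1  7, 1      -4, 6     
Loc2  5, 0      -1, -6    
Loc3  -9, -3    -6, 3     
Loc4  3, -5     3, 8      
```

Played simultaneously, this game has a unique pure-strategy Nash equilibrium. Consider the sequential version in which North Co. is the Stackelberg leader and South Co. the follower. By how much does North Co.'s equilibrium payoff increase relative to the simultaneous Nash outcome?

2

Backward induction with North Co. moving first.
- Loc1 → South Co. plays Downtown (best of 1, 6); North Co. gets -4.
- Loc2 → South Co. plays Uptown (best of 0, -6); North Co. gets 5.
- Loc3 → South Co. plays Downtown (best of -3, 3); North Co. gets -6.
- Loc4 → South Co. plays Downtown (best of -5, 8); North Co. gets 3.
North Co.'s induced payoffs are -4, 5, -6, 3, so North Co. commits to Loc2. Subgame-perfect outcome: (Loc2, Uptown) with payoffs (5, 0).
Under simultaneous play:
North Co.'s best replies: Uptown→Loc1; Downtown→Loc4.
South Co.'s best replies: Loc1→Downtown; Loc2→Uptown; Loc3→Downtown; Loc4→Downtown.
The unique mutual best reply is (Loc4, Downtown), giving (3, 8).
North Co.'s commitment gain: 5 − 3 = 2.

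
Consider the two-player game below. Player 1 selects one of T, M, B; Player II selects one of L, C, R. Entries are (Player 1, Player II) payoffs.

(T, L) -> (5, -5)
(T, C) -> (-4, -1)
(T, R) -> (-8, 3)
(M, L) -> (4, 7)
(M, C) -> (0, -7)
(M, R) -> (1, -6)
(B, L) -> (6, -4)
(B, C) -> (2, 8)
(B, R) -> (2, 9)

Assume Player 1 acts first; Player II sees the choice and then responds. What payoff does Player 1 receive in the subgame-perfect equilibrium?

Player II best-responds to each possible Player 1 move:
- T → Player II plays R (best of -5, -1, 3); Player 1 gets -8.
- M → Player II plays L (best of 7, -7, -6); Player 1 gets 4.
- B → Player II plays R (best of -4, 8, 9); Player 1 gets 2.
Among -8, 4, 2, the best is 4 at M. Subgame-perfect outcome: (M, L) with payoffs (4, 7).

4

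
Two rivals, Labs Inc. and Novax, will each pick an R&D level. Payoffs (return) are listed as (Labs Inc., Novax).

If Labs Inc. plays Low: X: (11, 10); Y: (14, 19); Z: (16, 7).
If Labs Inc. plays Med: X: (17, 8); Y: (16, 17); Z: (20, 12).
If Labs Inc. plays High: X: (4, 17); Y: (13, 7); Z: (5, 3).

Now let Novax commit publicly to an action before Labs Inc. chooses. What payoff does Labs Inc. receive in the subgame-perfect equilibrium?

16

Work backward from Labs Inc.'s decision.
- X: Labs Inc. compares 11, 17, 4 and picks Med; Novax would get 8.
- Y: Labs Inc. compares 14, 16, 13 and picks Med; Novax would get 17.
- Z: Labs Inc. compares 16, 20, 5 and picks Med; Novax would get 12.
Maximizing over 8, 17, 12, Novax chooses Y. Subgame-perfect outcome: (Med, Y) with payoffs (16, 17).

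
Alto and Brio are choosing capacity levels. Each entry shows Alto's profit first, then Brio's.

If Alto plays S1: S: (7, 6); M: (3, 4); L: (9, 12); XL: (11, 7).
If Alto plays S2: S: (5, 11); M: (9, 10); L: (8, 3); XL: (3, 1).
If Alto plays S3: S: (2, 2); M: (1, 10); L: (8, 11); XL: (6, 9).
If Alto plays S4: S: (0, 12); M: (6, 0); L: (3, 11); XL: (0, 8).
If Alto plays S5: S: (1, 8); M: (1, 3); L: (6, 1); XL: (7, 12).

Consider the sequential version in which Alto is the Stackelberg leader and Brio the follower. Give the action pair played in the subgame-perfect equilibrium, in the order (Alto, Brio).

(S1, L)

Work backward from Brio's decision.
- S1: Brio compares 6, 4, 12, 7 and picks L; Alto would get 9.
- S2: Brio compares 11, 10, 3, 1 and picks S; Alto would get 5.
- S3: Brio compares 2, 10, 11, 9 and picks L; Alto would get 8.
- S4: Brio compares 12, 0, 11, 8 and picks S; Alto would get 0.
- S5: Brio compares 8, 3, 1, 12 and picks XL; Alto would get 7.
Maximizing over 9, 5, 8, 0, 7, Alto chooses S1. Subgame-perfect outcome: (S1, L) with payoffs (9, 12).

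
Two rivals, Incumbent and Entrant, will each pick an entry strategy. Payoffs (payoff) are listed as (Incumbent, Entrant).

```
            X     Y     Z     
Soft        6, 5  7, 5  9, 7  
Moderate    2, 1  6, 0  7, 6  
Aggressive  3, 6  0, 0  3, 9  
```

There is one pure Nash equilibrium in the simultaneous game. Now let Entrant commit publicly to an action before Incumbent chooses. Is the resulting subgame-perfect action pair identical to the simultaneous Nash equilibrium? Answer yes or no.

Work backward from Incumbent's decision.
- X: BR = Soft, leader payoff 5.
- Y: BR = Soft, leader payoff 5.
- Z: BR = Soft, leader payoff 7.
Among 5, 5, 7, the best is 7 at Z. Subgame-perfect outcome: (Soft, Z) with payoffs (9, 7).
Under simultaneous play:
Incumbent's best replies: X→Soft; Y→Soft; Z→Soft.
Entrant's best replies: Soft→Z; Moderate→Z; Aggressive→Z.
The unique mutual best reply is (Soft, Z), giving (9, 7).
Sequential outcome (Soft, Z) coincides with the Nash profile (Soft, Z).

yes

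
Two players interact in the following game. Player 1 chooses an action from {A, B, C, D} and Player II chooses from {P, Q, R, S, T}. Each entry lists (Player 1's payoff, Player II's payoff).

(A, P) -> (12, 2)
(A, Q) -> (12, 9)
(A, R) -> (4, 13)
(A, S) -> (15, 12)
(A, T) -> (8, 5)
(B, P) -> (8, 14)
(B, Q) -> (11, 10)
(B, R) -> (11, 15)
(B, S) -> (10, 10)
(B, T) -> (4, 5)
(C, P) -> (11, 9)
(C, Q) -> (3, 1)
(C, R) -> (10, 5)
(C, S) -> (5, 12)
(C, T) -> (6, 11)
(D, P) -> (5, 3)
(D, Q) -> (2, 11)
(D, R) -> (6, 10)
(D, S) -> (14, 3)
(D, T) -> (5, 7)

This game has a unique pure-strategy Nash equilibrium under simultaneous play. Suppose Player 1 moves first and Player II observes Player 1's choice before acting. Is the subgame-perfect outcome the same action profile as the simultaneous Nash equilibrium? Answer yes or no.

yes

Backward induction with Player 1 moving first.
- A: Player II compares 2, 9, 13, 12, 5 and picks R; Player 1 would get 4.
- B: Player II compares 14, 10, 15, 10, 5 and picks R; Player 1 would get 11.
- C: Player II compares 9, 1, 5, 12, 11 and picks S; Player 1 would get 5.
- D: Player II compares 3, 11, 10, 3, 7 and picks Q; Player 1 would get 2.
Player 1's induced payoffs are 4, 11, 5, 2, so Player 1 commits to B. Subgame-perfect outcome: (B, R) with payoffs (11, 15).
Now find the simultaneous Nash equilibrium.
Player 1's best replies: P→A; Q→A; R→B; S→A; T→A.
Player II's best replies: A→R; B→R; C→S; D→Q.
Only (B, R) has each player best-responding; Nash payoffs (11, 15).
Sequential outcome (B, R) coincides with the Nash profile (B, R).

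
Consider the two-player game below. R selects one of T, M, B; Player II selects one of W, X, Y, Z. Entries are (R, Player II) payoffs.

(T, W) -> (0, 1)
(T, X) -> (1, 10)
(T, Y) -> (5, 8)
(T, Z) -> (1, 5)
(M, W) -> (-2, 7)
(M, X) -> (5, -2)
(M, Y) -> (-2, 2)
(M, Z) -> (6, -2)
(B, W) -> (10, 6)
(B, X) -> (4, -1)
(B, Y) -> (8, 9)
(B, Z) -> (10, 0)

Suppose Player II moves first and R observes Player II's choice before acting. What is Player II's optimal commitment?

Y

Work backward from R's decision.
- W: BR = B, leader payoff 6.
- X: BR = M, leader payoff -2.
- Y: BR = B, leader payoff 9.
- Z: BR = B, leader payoff 0.
Among 6, -2, 9, 0, the best is 9 at Y. Subgame-perfect outcome: (B, Y) with payoffs (8, 9).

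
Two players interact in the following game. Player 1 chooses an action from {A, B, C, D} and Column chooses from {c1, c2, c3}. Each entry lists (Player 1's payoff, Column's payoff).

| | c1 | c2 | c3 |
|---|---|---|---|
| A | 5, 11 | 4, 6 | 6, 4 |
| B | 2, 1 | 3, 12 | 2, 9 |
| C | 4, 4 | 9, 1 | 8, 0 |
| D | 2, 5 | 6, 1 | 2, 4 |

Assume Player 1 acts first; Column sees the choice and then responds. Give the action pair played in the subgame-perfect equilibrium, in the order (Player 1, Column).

Backward induction with Player 1 moving first.
- A → Column plays c1 (best of 11, 6, 4); Player 1 gets 5.
- B → Column plays c2 (best of 1, 12, 9); Player 1 gets 3.
- C → Column plays c1 (best of 4, 1, 0); Player 1 gets 4.
- D → Column plays c1 (best of 5, 1, 4); Player 1 gets 2.
Maximizing over 5, 3, 4, 2, Player 1 chooses A. Subgame-perfect outcome: (A, c1) with payoffs (5, 11).

(A, c1)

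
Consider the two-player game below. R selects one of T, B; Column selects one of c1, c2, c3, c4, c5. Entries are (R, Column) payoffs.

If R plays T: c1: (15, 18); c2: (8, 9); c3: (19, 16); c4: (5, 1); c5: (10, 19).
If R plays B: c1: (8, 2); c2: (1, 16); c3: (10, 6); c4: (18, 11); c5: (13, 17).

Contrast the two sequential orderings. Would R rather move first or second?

If R leads: Column's best replies are T→c5, B→c5; R's induced payoffs 10, 13; outcome (B, c5), payoffs (13, 17).
If Column leads: R's best replies are c1→T, c2→T, c3→T, c4→B, c5→B; Column's induced payoffs 18, 9, 16, 11, 17; outcome (T, c1), payoffs (15, 18).
R gets 13 moving first and 15 moving second, so R prefers to move second.

second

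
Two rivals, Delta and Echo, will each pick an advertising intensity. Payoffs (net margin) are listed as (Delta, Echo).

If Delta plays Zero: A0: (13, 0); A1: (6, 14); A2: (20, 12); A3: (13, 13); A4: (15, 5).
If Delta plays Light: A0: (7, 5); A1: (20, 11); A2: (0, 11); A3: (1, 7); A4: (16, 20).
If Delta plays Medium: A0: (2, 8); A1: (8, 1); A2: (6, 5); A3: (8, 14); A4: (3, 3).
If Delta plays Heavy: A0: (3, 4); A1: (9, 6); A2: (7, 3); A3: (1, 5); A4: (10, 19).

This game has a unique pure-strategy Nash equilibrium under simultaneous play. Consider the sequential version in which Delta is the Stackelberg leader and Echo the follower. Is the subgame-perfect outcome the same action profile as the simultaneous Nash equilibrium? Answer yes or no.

yes

Backward induction with Delta moving first.
- Zero: BR = A1, leader payoff 6.
- Light: BR = A4, leader payoff 16.
- Medium: BR = A3, leader payoff 8.
- Heavy: BR = A4, leader payoff 10.
Maximizing over 6, 16, 8, 10, Delta chooses Light. Subgame-perfect outcome: (Light, A4) with payoffs (16, 20).
Now find the simultaneous Nash equilibrium.
Delta's best replies: A0→Zero; A1→Light; A2→Zero; A3→Zero; A4→Light.
Echo's best replies: Zero→A1; Light→A4; Medium→A3; Heavy→A4.
Only (Light, A4) has each player best-responding; Nash payoffs (16, 20).
Sequential outcome (Light, A4) coincides with the Nash profile (Light, A4).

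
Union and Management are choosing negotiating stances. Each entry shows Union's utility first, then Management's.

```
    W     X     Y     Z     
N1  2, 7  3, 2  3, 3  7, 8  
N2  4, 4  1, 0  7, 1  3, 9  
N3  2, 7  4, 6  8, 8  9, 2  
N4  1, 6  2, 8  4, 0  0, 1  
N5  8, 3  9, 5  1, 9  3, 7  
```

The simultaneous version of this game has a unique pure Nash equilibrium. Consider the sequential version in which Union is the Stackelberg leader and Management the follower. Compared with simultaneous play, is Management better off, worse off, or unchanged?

unchanged

Backward induction with Union moving first.
- N1: BR = Z, leader payoff 7.
- N2: BR = Z, leader payoff 3.
- N3: BR = Y, leader payoff 8.
- N4: BR = X, leader payoff 2.
- N5: BR = Y, leader payoff 1.
Union's induced payoffs are 7, 3, 8, 2, 1, so Union commits to N3. Subgame-perfect outcome: (N3, Y) with payoffs (8, 8).
For the simultaneous game, intersect best replies.
Union's best replies: W→N5; X→N5; Y→N3; Z→N3.
Management's best replies: N1→Z; N2→Z; N3→Y; N4→X; N5→Y.
Only (N3, Y) has each player best-responding; Nash payoffs (8, 8).
Management earns 8 sequentially versus 8 at the Nash outcome: unchanged.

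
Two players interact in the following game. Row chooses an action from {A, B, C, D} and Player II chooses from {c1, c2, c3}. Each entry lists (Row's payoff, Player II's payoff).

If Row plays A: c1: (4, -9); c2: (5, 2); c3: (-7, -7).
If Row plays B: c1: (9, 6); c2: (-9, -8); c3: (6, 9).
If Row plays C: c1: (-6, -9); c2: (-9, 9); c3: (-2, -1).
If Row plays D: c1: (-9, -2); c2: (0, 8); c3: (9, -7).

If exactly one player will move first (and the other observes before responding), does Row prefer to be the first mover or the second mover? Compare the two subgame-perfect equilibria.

second

If Row leads: Player II's best replies are A→c2, B→c3, C→c2, D→c2; Row's induced payoffs 5, 6, -9, 0; outcome (B, c3), payoffs (6, 9).
If Player II leads: Row's best replies are c1→B, c2→A, c3→D; Player II's induced payoffs 6, 2, -7; outcome (B, c1), payoffs (9, 6).
Row gets 6 moving first and 9 moving second, so Row prefers to move second.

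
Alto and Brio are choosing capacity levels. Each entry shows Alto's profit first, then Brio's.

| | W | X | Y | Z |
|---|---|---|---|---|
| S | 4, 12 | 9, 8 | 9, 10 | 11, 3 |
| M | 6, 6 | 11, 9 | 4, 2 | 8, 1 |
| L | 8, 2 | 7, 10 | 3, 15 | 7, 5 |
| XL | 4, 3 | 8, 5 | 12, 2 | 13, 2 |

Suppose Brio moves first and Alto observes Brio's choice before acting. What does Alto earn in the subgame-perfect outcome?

Work backward from Alto's decision.
- W → Alto plays L (best of 4, 6, 8, 4); Brio gets 2.
- X → Alto plays M (best of 9, 11, 7, 8); Brio gets 9.
- Y → Alto plays XL (best of 9, 4, 3, 12); Brio gets 2.
- Z → Alto plays XL (best of 11, 8, 7, 13); Brio gets 2.
Among 2, 9, 2, 2, the best is 9 at X. Subgame-perfect outcome: (M, X) with payoffs (11, 9).

11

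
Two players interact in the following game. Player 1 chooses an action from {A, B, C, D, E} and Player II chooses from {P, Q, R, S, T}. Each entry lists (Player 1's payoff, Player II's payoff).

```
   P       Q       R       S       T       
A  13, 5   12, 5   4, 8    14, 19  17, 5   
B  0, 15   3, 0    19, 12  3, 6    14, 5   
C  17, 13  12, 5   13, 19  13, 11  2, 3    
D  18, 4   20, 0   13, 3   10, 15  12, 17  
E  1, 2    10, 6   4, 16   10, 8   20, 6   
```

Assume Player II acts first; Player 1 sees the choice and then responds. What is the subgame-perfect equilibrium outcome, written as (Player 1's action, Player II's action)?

(A, S)

Backward induction with Player II moving first.
- P: BR = D, leader payoff 4.
- Q: BR = D, leader payoff 0.
- R: BR = B, leader payoff 12.
- S: BR = A, leader payoff 19.
- T: BR = E, leader payoff 6.
Player II's induced payoffs are 4, 0, 12, 19, 6, so Player II commits to S. Subgame-perfect outcome: (A, S) with payoffs (14, 19).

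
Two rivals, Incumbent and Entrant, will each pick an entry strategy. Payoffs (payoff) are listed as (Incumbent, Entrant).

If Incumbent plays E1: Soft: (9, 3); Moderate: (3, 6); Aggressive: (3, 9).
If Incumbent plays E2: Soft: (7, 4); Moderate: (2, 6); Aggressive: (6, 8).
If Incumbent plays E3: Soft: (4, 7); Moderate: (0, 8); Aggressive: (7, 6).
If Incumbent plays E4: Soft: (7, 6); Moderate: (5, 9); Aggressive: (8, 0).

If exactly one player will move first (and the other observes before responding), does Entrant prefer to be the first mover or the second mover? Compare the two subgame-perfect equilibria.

If Incumbent leads: Entrant's best replies are E1→Aggressive, E2→Aggressive, E3→Moderate, E4→Moderate; Incumbent's induced payoffs 3, 6, 0, 5; outcome (E2, Aggressive), payoffs (6, 8).
If Entrant leads: Incumbent's best replies are Soft→E1, Moderate→E4, Aggressive→E4; Entrant's induced payoffs 3, 9, 0; outcome (E4, Moderate), payoffs (5, 9).
Entrant gets 9 moving first and 8 moving second, so Entrant prefers to move first.

first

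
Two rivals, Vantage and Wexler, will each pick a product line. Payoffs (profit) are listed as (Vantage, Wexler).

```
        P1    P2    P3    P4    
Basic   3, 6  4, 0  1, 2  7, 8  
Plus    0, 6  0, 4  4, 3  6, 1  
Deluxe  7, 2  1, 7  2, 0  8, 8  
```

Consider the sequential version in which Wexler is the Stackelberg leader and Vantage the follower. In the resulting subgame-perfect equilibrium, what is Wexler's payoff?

8

Vantage best-responds to each possible Wexler move:
- P1 → Vantage plays Deluxe (best of 3, 0, 7); Wexler gets 2.
- P2 → Vantage plays Basic (best of 4, 0, 1); Wexler gets 0.
- P3 → Vantage plays Plus (best of 1, 4, 2); Wexler gets 3.
- P4 → Vantage plays Deluxe (best of 7, 6, 8); Wexler gets 8.
Maximizing over 2, 0, 3, 8, Wexler chooses P4. Subgame-perfect outcome: (Deluxe, P4) with payoffs (8, 8).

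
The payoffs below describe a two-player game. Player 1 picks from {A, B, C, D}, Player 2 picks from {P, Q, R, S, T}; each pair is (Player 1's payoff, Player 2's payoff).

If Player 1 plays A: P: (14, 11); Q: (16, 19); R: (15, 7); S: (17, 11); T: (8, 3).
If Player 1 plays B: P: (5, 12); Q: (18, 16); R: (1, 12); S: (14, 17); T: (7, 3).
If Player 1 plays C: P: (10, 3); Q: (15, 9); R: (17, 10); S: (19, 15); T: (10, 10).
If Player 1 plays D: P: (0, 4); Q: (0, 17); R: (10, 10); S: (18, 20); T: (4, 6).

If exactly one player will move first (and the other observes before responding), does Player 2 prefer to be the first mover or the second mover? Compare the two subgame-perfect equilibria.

first

If Player 1 leads: Player 2's best replies are A→Q, B→S, C→S, D→S; Player 1's induced payoffs 16, 14, 19, 18; outcome (C, S), payoffs (19, 15).
If Player 2 leads: Player 1's best replies are P→A, Q→B, R→C, S→C, T→C; Player 2's induced payoffs 11, 16, 10, 15, 10; outcome (B, Q), payoffs (18, 16).
Player 2 gets 16 moving first and 15 moving second, so Player 2 prefers to move first.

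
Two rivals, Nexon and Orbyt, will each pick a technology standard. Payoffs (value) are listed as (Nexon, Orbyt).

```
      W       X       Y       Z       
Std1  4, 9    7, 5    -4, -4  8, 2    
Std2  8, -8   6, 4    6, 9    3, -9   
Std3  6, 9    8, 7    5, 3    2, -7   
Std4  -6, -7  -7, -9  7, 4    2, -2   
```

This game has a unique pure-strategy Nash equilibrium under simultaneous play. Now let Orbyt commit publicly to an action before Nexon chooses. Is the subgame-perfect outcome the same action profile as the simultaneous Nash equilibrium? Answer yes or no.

no

Solve by backward induction (Orbyt leads).
- W → Nexon plays Std2 (best of 4, 8, 6, -6); Orbyt gets -8.
- X → Nexon plays Std3 (best of 7, 6, 8, -7); Orbyt gets 7.
- Y → Nexon plays Std4 (best of -4, 6, 5, 7); Orbyt gets 4.
- Z → Nexon plays Std1 (best of 8, 3, 2, 2); Orbyt gets 2.
Orbyt's induced payoffs are -8, 7, 4, 2, so Orbyt commits to X. Subgame-perfect outcome: (Std3, X) with payoffs (8, 7).
For the simultaneous game, intersect best replies.
Nexon's best replies: W→Std2; X→Std3; Y→Std4; Z→Std1.
Orbyt's best replies: Std1→W; Std2→Y; Std3→W; Std4→Y.
Only (Std4, Y) has each player best-responding; Nash payoffs (7, 4).
Sequential outcome (Std3, X) differs from the Nash profile (Std4, Y).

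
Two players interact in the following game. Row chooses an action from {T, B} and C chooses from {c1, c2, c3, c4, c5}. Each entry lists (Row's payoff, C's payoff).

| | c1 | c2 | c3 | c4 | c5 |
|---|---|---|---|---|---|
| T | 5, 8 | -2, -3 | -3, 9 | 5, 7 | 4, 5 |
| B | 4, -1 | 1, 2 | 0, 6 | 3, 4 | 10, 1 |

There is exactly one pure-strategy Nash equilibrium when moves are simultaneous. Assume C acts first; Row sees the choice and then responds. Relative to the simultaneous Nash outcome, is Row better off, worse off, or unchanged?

Row best-responds to each possible C move:
- c1: BR = T, leader payoff 8.
- c2: BR = B, leader payoff 2.
- c3: BR = B, leader payoff 6.
- c4: BR = T, leader payoff 7.
- c5: BR = B, leader payoff 1.
C's induced payoffs are 8, 2, 6, 7, 1, so C commits to c1. Subgame-perfect outcome: (T, c1) with payoffs (5, 8).
Now find the simultaneous Nash equilibrium.
Row's best replies: c1→T; c2→B; c3→B; c4→T; c5→B.
C's best replies: T→c3; B→c3.
Only (B, c3) has each player best-responding; Nash payoffs (0, 6).
Row earns 5 sequentially versus 0 at the Nash outcome: better off.

better off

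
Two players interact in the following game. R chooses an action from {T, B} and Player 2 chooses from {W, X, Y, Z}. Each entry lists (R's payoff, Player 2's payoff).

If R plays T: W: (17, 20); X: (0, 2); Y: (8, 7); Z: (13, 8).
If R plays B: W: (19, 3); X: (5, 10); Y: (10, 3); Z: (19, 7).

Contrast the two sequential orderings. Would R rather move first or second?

first

If R leads: Player 2's best replies are T→W, B→X; R's induced payoffs 17, 5; outcome (T, W), payoffs (17, 20).
If Player 2 leads: R's best replies are W→B, X→B, Y→B, Z→B; Player 2's induced payoffs 3, 10, 3, 7; outcome (B, X), payoffs (5, 10).
R gets 17 moving first and 5 moving second, so R prefers to move first.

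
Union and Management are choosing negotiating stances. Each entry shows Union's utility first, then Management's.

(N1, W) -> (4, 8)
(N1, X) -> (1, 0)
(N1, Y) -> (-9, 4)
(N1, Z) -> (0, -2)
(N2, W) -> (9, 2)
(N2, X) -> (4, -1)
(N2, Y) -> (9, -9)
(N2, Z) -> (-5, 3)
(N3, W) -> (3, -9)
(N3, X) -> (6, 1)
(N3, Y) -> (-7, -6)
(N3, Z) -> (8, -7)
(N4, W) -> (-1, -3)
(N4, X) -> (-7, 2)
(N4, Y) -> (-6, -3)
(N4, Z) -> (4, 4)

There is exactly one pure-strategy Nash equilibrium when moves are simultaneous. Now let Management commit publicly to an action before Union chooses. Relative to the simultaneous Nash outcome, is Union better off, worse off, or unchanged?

better off

Work backward from Union's decision.
- W: BR = N2, leader payoff 2.
- X: BR = N3, leader payoff 1.
- Y: BR = N2, leader payoff -9.
- Z: BR = N3, leader payoff -7.
Among 2, 1, -9, -7, the best is 2 at W. Subgame-perfect outcome: (N2, W) with payoffs (9, 2).
Now find the simultaneous Nash equilibrium.
Union's best replies: W→N2; X→N3; Y→N2; Z→N3.
Management's best replies: N1→W; N2→Z; N3→X; N4→Z.
The unique mutual best reply is (N3, X), giving (6, 1).
Union earns 9 sequentially versus 6 at the Nash outcome: better off.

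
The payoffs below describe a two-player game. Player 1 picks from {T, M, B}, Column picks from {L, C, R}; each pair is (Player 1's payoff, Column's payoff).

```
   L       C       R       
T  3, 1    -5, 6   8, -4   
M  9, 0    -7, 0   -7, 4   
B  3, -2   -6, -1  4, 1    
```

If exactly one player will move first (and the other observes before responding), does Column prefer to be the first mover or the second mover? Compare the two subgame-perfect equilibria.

first

If Player 1 leads: Column's best replies are T→C, M→R, B→R; Player 1's induced payoffs -5, -7, 4; outcome (B, R), payoffs (4, 1).
If Column leads: Player 1's best replies are L→M, C→T, R→T; Column's induced payoffs 0, 6, -4; outcome (T, C), payoffs (-5, 6).
Column gets 6 moving first and 1 moving second, so Column prefers to move first.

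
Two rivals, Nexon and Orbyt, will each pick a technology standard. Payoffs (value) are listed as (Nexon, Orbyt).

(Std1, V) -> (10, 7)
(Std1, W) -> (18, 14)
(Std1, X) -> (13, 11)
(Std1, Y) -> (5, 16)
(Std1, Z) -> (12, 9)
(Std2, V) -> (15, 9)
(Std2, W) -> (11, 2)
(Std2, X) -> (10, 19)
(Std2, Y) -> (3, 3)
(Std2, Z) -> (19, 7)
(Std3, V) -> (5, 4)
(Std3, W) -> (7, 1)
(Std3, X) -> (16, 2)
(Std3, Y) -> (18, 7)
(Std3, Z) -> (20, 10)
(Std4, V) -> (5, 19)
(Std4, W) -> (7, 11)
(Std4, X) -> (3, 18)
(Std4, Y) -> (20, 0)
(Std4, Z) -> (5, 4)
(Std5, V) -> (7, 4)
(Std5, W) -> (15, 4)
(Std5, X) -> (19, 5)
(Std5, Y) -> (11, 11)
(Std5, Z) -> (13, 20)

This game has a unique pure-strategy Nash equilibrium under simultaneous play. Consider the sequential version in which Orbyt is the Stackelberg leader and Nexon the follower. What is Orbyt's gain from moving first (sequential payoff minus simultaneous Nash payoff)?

4

Solve by backward induction (Orbyt leads).
- V: BR = Std2, leader payoff 9.
- W: BR = Std1, leader payoff 14.
- X: BR = Std5, leader payoff 5.
- Y: BR = Std4, leader payoff 0.
- Z: BR = Std3, leader payoff 10.
Maximizing over 9, 14, 5, 0, 10, Orbyt chooses W. Subgame-perfect outcome: (Std1, W) with payoffs (18, 14).
For the simultaneous game, intersect best replies.
Nexon's best replies: V→Std2; W→Std1; X→Std5; Y→Std4; Z→Std3.
Orbyt's best replies: Std1→Y; Std2→X; Std3→Z; Std4→V; Std5→Z.
Only (Std3, Z) has each player best-responding; Nash payoffs (20, 10).
Orbyt's commitment gain: 14 − 10 = 4.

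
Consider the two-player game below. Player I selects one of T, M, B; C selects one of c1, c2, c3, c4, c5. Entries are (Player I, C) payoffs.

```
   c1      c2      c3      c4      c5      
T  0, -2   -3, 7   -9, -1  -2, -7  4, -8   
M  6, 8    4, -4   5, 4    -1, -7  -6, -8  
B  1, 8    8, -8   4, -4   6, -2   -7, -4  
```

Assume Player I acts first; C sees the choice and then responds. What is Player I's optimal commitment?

M

Backward induction with Player I moving first.
- T → C plays c2 (best of -2, 7, -1, -7, -8); Player I gets -3.
- M → C plays c1 (best of 8, -4, 4, -7, -8); Player I gets 6.
- B → C plays c1 (best of 8, -8, -4, -2, -4); Player I gets 1.
Among -3, 6, 1, the best is 6 at M. Subgame-perfect outcome: (M, c1) with payoffs (6, 8).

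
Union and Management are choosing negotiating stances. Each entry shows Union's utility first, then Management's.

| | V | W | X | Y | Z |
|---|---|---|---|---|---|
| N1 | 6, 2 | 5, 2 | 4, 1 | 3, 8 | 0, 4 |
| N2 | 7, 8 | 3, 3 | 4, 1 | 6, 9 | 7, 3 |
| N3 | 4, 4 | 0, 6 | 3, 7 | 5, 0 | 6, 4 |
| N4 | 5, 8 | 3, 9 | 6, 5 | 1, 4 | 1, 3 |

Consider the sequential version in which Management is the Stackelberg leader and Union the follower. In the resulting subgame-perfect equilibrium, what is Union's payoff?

6

Work backward from Union's decision.
- V → Union plays N2 (best of 6, 7, 4, 5); Management gets 8.
- W → Union plays N1 (best of 5, 3, 0, 3); Management gets 2.
- X → Union plays N4 (best of 4, 4, 3, 6); Management gets 5.
- Y → Union plays N2 (best of 3, 6, 5, 1); Management gets 9.
- Z → Union plays N2 (best of 0, 7, 6, 1); Management gets 3.
Management's induced payoffs are 8, 2, 5, 9, 3, so Management commits to Y. Subgame-perfect outcome: (N2, Y) with payoffs (6, 9).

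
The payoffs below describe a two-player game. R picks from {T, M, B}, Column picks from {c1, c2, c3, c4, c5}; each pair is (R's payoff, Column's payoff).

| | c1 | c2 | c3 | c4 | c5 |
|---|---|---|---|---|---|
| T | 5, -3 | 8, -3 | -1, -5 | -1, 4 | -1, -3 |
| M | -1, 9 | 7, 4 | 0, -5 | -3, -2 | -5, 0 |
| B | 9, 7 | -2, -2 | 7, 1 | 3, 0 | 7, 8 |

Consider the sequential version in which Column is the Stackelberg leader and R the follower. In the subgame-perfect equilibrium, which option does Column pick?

R best-responds to each possible Column move:
- c1 → R plays B (best of 5, -1, 9); Column gets 7.
- c2 → R plays T (best of 8, 7, -2); Column gets -3.
- c3 → R plays B (best of -1, 0, 7); Column gets 1.
- c4 → R plays B (best of -1, -3, 3); Column gets 0.
- c5 → R plays B (best of -1, -5, 7); Column gets 8.
Among 7, -3, 1, 0, 8, the best is 8 at c5. Subgame-perfect outcome: (B, c5) with payoffs (7, 8).

c5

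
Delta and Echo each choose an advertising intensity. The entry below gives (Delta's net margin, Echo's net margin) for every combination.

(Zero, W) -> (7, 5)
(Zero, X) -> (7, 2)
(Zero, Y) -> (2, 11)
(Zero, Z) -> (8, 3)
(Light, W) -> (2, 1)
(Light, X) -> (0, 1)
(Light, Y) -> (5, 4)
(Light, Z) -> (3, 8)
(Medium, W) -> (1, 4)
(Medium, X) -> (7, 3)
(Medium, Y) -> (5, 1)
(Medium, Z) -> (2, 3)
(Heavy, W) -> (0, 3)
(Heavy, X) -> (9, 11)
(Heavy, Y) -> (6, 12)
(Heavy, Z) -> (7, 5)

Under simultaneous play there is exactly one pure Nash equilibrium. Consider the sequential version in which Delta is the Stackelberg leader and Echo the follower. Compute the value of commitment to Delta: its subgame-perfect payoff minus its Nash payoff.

Solve by backward induction (Delta leads).
- Zero: Echo compares 5, 2, 11, 3 and picks Y; Delta would get 2.
- Light: Echo compares 1, 1, 4, 8 and picks Z; Delta would get 3.
- Medium: Echo compares 4, 3, 1, 3 and picks W; Delta would get 1.
- Heavy: Echo compares 3, 11, 12, 5 and picks Y; Delta would get 6.
Delta's induced payoffs are 2, 3, 1, 6, so Delta commits to Heavy. Subgame-perfect outcome: (Heavy, Y) with payoffs (6, 12).
Now find the simultaneous Nash equilibrium.
Delta's best replies: W→Zero; X→Heavy; Y→Heavy; Z→Zero.
Echo's best replies: Zero→Y; Light→Z; Medium→W; Heavy→Y.
The unique mutual best reply is (Heavy, Y), giving (6, 12).
Delta's commitment gain: 6 − 6 = 0.

0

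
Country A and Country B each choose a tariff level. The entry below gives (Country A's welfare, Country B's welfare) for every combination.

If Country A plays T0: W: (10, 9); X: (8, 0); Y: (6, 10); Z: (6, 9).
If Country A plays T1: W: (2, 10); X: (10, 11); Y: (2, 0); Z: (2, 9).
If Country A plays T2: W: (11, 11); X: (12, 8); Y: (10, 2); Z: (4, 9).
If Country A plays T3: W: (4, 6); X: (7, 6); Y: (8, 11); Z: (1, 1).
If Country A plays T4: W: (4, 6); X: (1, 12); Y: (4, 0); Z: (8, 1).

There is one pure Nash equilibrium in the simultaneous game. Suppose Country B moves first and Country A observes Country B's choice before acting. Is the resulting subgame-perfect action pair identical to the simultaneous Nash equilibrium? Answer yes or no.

Country A best-responds to each possible Country B move:
- W: Country A compares 10, 2, 11, 4, 4 and picks T2; Country B would get 11.
- X: Country A compares 8, 10, 12, 7, 1 and picks T2; Country B would get 8.
- Y: Country A compares 6, 2, 10, 8, 4 and picks T2; Country B would get 2.
- Z: Country A compares 6, 2, 4, 1, 8 and picks T4; Country B would get 1.
Maximizing over 11, 8, 2, 1, Country B chooses W. Subgame-perfect outcome: (T2, W) with payoffs (11, 11).
Now find the simultaneous Nash equilibrium.
Country A's best replies: W→T2; X→T2; Y→T2; Z→T4.
Country B's best replies: T0→Y; T1→X; T2→W; T3→Y; T4→X.
The unique mutual best reply is (T2, W), giving (11, 11).
Sequential outcome (T2, W) coincides with the Nash profile (T2, W).

yes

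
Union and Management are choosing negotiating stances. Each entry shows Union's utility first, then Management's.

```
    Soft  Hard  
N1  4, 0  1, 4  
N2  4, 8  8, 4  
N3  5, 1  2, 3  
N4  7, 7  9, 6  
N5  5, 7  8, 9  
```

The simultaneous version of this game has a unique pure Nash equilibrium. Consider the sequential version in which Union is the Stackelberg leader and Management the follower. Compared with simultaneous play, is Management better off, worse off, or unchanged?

Solve by backward induction (Union leads).
- N1 → Management plays Hard (best of 0, 4); Union gets 1.
- N2 → Management plays Soft (best of 8, 4); Union gets 4.
- N3 → Management plays Hard (best of 1, 3); Union gets 2.
- N4 → Management plays Soft (best of 7, 6); Union gets 7.
- N5 → Management plays Hard (best of 7, 9); Union gets 8.
Among 1, 4, 2, 7, 8, the best is 8 at N5. Subgame-perfect outcome: (N5, Hard) with payoffs (8, 9).
Under simultaneous play:
Union's best replies: Soft→N4; Hard→N4.
Management's best replies: N1→Hard; N2→Soft; N3→Hard; N4→Soft; N5→Hard.
The unique mutual best reply is (N4, Soft), giving (7, 7).
Management earns 9 sequentially versus 7 at the Nash outcome: better off.

better off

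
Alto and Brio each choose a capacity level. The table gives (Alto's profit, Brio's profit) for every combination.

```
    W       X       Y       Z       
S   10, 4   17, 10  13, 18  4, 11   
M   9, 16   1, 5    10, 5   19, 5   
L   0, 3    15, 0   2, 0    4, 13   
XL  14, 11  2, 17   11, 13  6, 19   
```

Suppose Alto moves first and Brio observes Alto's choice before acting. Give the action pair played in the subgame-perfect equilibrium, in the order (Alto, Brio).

Work backward from Brio's decision.
- S: BR = Y, leader payoff 13.
- M: BR = W, leader payoff 9.
- L: BR = Z, leader payoff 4.
- XL: BR = Z, leader payoff 6.
Alto's induced payoffs are 13, 9, 4, 6, so Alto commits to S. Subgame-perfect outcome: (S, Y) with payoffs (13, 18).

(S, Y)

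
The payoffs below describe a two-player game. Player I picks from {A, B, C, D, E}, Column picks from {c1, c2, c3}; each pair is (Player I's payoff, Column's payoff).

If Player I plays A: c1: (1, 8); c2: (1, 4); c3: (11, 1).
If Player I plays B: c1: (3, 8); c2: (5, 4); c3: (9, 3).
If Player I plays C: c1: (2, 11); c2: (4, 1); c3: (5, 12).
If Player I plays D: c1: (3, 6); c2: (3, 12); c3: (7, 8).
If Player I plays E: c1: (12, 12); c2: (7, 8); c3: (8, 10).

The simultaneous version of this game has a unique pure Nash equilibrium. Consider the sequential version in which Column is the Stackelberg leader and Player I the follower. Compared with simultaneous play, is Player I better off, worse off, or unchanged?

Backward induction with Column moving first.
- c1: BR = E, leader payoff 12.
- c2: BR = E, leader payoff 8.
- c3: BR = A, leader payoff 1.
Maximizing over 12, 8, 1, Column chooses c1. Subgame-perfect outcome: (E, c1) with payoffs (12, 12).
Now find the simultaneous Nash equilibrium.
Player I's best replies: c1→E; c2→E; c3→A.
Column's best replies: A→c1; B→c1; C→c3; D→c2; E→c1.
Only (E, c1) has each player best-responding; Nash payoffs (12, 12).
Player I earns 12 sequentially versus 12 at the Nash outcome: unchanged.

unchanged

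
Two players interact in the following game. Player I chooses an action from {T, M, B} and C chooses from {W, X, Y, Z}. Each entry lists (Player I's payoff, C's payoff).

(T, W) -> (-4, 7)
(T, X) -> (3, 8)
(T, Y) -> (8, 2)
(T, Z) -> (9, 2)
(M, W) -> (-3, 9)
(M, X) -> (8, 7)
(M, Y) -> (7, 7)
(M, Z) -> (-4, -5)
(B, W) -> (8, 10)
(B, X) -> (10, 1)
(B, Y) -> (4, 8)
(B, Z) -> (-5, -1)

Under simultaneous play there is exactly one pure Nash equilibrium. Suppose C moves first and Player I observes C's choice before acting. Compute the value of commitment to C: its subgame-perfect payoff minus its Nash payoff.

0

Player I best-responds to each possible C move:
- W: Player I compares -4, -3, 8 and picks B; C would get 10.
- X: Player I compares 3, 8, 10 and picks B; C would get 1.
- Y: Player I compares 8, 7, 4 and picks T; C would get 2.
- Z: Player I compares 9, -4, -5 and picks T; C would get 2.
Among 10, 1, 2, 2, the best is 10 at W. Subgame-perfect outcome: (B, W) with payoffs (8, 10).
Now find the simultaneous Nash equilibrium.
Player I's best replies: W→B; X→B; Y→T; Z→T.
C's best replies: T→X; M→W; B→W.
The unique mutual best reply is (B, W), giving (8, 10).
C's commitment gain: 10 − 10 = 0.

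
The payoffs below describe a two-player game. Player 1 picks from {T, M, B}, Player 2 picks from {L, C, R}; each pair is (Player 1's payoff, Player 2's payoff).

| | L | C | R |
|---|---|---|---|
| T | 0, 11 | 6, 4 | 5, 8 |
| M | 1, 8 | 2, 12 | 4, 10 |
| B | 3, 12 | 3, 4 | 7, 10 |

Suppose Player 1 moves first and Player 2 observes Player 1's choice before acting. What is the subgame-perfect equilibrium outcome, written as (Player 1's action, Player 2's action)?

(B, L)

Solve by backward induction (Player 1 leads).
- T → Player 2 plays L (best of 11, 4, 8); Player 1 gets 0.
- M → Player 2 plays C (best of 8, 12, 10); Player 1 gets 2.
- B → Player 2 plays L (best of 12, 4, 10); Player 1 gets 3.
Among 0, 2, 3, the best is 3 at B. Subgame-perfect outcome: (B, L) with payoffs (3, 12).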